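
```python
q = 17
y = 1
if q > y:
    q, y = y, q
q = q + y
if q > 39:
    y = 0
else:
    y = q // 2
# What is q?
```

Trace:
`q = 17` → q = 17
`y = 1` → y = 1
`if q > y: ...` → q > y is True → q = 1; y = 17
`q = q + y` → q = 18
`if q > 39: ...` → q > 39 is False, take else branch → y = 9
So q = 18

Answer: 18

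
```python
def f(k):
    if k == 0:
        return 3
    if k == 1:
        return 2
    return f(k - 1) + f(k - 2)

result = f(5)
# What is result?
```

Build up from base cases: f(0)=3, f(1)=2, f(2)=5, f(3)=7, f(4)=12, f(5)=19

Answer: 19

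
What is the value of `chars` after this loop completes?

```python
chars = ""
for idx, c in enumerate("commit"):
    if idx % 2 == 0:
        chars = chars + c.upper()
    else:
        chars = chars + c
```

Uppercase even positions in 'commit'
`chars` takes the values: "" → "C" → "Co" → "CoM" → "CoMm" → "CoMmI" → "CoMmIt"

Answer: "CoMmIt"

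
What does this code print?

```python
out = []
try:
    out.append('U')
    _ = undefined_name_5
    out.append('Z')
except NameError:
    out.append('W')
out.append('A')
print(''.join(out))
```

Execution trace: 'U' (try body) → 'W' (except NameError) → 'A' (after the try/except). Output: UWA

Answer: UWA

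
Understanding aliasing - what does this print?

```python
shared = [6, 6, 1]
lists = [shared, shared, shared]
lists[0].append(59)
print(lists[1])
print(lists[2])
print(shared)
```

Key concept: list of same reference.
Step by step:
`shared = [6, 6, 1]` → shared = [6, 6, 1]
`lists = [shared, shared, shared]` → lists = [[6, 6, 1], [6, 6, 1], [6, 6, 1]]
`lists[0].append(59)` → shared = [6, 6, 1, 59]; lists = [[6, 6, 1, 59], [6, 6, 1, 59], [6, 6, 1, 59]]
`print(lists[1])` → prints [6, 6, 1, 59]
`print(lists[2])` → prints [6, 6, 1, 59]
`print(shared)` → prints [6, 6, 1, 59]

Answer:
[6, 6, 1, 59]
[6, 6, 1, 59]
[6, 6, 1, 59]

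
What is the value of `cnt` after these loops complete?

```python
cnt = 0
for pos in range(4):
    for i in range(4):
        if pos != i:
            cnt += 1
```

4² - 4 (exclude diagonal)
`cnt` takes the values: 0 → 1 → 2 → 3 → 4 → 5 → 6 → 7 → 8 → 9 → 10 → 11 → 12

Answer: 12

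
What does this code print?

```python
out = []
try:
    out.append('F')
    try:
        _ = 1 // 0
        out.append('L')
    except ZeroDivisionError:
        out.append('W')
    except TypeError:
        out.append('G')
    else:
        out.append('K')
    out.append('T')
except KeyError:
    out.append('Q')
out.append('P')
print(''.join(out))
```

Execution trace: 'F' (try body) → 'W' (inner except ZeroDivisionError) → 'T' (try body, no exception) → 'P' (after the try/except). Output: FWTP

Answer: FWTP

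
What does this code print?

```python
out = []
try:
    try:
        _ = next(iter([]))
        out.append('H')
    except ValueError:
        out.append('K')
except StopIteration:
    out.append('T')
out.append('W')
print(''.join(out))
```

Execution trace: 'T' (outer except StopIteration) → 'W' (after the try/except). Output: TW

Answer: TW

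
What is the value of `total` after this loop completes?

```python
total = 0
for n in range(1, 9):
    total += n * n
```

Sum of squares 1² to 8² = 204
`total` takes the values: 0 → 1 → 5 → 14 → 30 → 55 → 91 → 140 → 204

Answer: 204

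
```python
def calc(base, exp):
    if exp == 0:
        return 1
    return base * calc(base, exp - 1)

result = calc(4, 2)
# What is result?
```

calc(4, 2) = 4 * 4 = 16

Answer: 16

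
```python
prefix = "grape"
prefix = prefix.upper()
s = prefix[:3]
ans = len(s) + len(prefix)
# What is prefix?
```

Trace:
`prefix = "grape"` → prefix = 'grape'
`prefix = prefix.upper()` → prefix = 'GRAPE'
`s = prefix[:3]` → s = 'GRA'
`ans = len(s) + len(prefix)` → ans = 8
So prefix = 'GRAPE'

Answer: 'GRAPE'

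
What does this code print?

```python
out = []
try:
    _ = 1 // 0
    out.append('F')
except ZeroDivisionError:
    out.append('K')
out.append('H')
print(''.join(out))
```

Execution trace: 'K' (except ZeroDivisionError) → 'H' (after the try/except). Output: KH

Answer: KH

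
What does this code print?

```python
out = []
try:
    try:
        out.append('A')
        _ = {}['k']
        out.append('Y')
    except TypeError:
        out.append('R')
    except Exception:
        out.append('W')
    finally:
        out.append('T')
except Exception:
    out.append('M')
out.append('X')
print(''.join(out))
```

Execution trace: 'A' (inner try body) → 'W' (inner except Exception) → 'T' (inner finally) → 'X' (after the try/except). Output: AWTX

Answer: AWTX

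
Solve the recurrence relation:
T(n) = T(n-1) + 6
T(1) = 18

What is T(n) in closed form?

Unrolling: T(n) = T(1) + 6·(n-1) = 18 + 6(n-1) = 6n + 12.

Answer: T(n) = 6n + 12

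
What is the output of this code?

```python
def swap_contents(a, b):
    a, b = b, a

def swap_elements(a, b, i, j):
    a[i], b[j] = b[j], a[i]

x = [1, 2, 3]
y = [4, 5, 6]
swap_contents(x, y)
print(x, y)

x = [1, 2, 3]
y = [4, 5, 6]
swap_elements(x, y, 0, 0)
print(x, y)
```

Key concept: parameter rebinding vs mutation.
Step by step:
`x = [1, 2, 3]` → x = [1, 2, 3]
`y = [4, 5, 6]` → y = [4, 5, 6]
`swap_contents(x, y)` → no visible change to tracked variables
`print(x, y)` → prints [1, 2, 3] [4, 5, 6]
`x = [1, 2, 3]` → x = [1, 2, 3]
`y = [4, 5, 6]` → y = [4, 5, 6]
`swap_elements(x, y, 0, 0)` → x = [4, 2, 3]; y = [1, 5, 6]
`print(x, y)` → prints [4, 2, 3] [1, 5, 6]

Answer:
[1, 2, 3] [4, 5, 6]
[4, 2, 3] [1, 5, 6]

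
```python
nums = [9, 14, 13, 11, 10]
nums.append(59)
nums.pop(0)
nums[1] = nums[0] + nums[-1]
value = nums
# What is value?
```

Trace:
`nums = [9, 14, 13, 11, 10]` → nums = [9, 14, 13, 11, 10]
`nums.append(59)` → nums = [9, 14, 13, 11, 10, 59]
`nums.pop(0)` → nums = [14, 13, 11, 10, 59]
`nums[1] = nums[0] + nums[-1]` → nums = [14, 73, 11, 10, 59]
`value = nums` → value = [14, 73, 11, 10, 59]
So value = [14, 73, 11, 10, 59]

Answer: [14, 73, 11, 10, 59]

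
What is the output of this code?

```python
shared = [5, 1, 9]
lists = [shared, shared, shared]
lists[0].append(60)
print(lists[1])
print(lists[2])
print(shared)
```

Key concept: list of same reference.
Step by step:
`shared = [5, 1, 9]` → shared = [5, 1, 9]
`lists = [shared, shared, shared]` → lists = [[5, 1, 9], [5, 1, 9], [5, 1, 9]]
`lists[0].append(60)` → shared = [5, 1, 9, 60]; lists = [[5, 1, 9, 60], [5, 1, 9, 60], [5, 1, 9, 60]]
`print(lists[1])` → prints [5, 1, 9, 60]
`print(lists[2])` → prints [5, 1, 9, 60]
`print(shared)` → prints [5, 1, 9, 60]

Answer:
[5, 1, 9, 60]
[5, 1, 9, 60]
[5, 1, 9, 60]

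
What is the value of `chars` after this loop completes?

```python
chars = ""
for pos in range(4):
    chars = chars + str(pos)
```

Concatenate digits 0 to 3
`chars` takes the values: "" → "0" → "01" → "012" → "0123"

Answer: "0123"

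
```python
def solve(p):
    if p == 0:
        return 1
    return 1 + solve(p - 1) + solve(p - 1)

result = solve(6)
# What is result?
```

solve(p) = 1 + 2·solve(p-1), solve(0)=1. Closed form: (1+1)·2^6 - 1 = 127.

Answer: 127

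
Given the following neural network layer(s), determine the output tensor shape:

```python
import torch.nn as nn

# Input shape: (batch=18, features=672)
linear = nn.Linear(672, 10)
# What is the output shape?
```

Input: (18, 672) -> Output: (18, 10)

Answer: (18, 10)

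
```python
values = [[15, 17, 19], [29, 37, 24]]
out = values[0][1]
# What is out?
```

Trace:
`values = [[15, 17, 19], [29, 37, 24]]` → values = [[15, 17, 19], [29, 37, 24]]
`out = values[0][1]` → out = 17
So out = 17

Answer: 17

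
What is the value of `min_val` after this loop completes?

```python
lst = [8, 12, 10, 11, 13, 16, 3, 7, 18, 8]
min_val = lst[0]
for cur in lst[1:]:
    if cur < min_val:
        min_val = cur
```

Minimum of [8, 12, 10, 11, 13, 16, 3, 7, 18, 8]
`min_val` takes the values: 8 → 3

Answer: 3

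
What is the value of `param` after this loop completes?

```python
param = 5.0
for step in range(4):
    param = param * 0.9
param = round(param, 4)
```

Exponential decay: 5.0 * 0.9^4
`param` takes the values: 5.0 → 4.5 → 4.05 → 3.645 → 3.2805

Answer: 3.2805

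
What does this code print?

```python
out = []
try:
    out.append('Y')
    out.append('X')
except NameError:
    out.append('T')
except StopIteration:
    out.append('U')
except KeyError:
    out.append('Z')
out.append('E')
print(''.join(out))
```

Execution trace: 'Y' (try body) → 'X' (try body, no exception) → 'E' (after the try/except). Output: YXE

Answer: YXE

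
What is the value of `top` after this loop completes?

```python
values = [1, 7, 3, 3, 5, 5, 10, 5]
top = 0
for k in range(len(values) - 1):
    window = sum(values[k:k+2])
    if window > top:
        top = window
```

Max sum of 2-element window in [1, 7, 3, 3, 5, 5, 10, 5]
`top` takes the values: 0 → 8 → 10 → 15

Answer: 15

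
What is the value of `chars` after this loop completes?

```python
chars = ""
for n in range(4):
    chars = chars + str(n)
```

Concatenate digits 0 to 3
`chars` takes the values: "" → "0" → "01" → "012" → "0123"

Answer: "0123"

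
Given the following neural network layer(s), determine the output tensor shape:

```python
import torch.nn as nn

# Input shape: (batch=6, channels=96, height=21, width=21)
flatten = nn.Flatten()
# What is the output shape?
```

Input: (6, 96, 21, 21) -> Output: (6, 42336)

Answer: (6, 42336)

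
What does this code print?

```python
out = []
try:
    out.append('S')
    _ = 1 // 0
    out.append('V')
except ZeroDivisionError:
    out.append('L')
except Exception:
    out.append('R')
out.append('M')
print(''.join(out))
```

Execution trace: 'S' (try body) → 'L' (except ZeroDivisionError) → 'M' (after the try/except). Output: SLM

Answer: SLM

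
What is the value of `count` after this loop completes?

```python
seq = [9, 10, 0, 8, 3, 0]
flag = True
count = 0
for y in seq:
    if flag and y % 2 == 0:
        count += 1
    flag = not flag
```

Count even values at even positions
`count` takes the values: 0 → 1

Answer: 1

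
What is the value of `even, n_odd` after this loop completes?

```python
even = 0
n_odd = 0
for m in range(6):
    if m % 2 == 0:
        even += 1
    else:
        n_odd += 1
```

Count evens and odds in range(6)
`even, n_odd` takes the values: (0, 0) → (1, 0) → (1, 1) → (2, 1) → (2, 2) → (3, 2) → (3, 3)

Answer: 3, 3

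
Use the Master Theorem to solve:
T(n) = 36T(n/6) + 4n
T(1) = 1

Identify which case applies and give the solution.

a=36, b=6, f(n)=4n. log_6(36) = 2. Since c=1 < 2, Case 1 applies: T(n) = Θ(n^log_b(a)) = O(n^2).

Answer: O(n^2) - Case 1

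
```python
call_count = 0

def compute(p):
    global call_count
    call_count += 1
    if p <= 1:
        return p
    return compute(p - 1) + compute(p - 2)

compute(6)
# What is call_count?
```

Calls(p) = 1 + Calls(p-1) + Calls(p-2); Calls(0)=Calls(1)=1. For p=6 this gives 25.

Answer: 25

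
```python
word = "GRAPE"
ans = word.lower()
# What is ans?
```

Trace:
`word = "GRAPE"` → word = 'GRAPE'
`ans = word.lower()` → ans = 'grape'
So ans = 'grape'

Answer: 'grape'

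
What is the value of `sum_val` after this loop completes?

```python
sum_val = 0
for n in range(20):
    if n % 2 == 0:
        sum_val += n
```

Sum of even numbers 0 to 19
`sum_val` takes the values: 0 → 2 → 6 → 12 → 20 → 30 → 42 → 56 → 72 → 90

Answer: 90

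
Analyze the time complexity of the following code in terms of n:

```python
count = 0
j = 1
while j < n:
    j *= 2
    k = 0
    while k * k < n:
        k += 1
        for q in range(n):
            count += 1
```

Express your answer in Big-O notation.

Each loop level contributes: log n × √n × n. Multiplying the contributions gives O(n√n log n).

Answer: O(n√n log n)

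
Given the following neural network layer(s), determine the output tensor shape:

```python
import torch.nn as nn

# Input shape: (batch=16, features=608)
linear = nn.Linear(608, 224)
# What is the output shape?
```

Input: (16, 608) -> Output: (16, 224)

Answer: (16, 224)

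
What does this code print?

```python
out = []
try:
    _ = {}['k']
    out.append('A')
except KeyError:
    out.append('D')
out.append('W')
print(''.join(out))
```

Execution trace: 'D' (except KeyError) → 'W' (after the try/except). Output: DW

Answer: DW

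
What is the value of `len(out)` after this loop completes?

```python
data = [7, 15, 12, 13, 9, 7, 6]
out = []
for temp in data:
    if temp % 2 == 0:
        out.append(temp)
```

Count even numbers in [7, 15, 12, 13, 9, 7, 6]
`out` takes the values: [] → [12] → [12, 6]
So `len(out)` = 2

Answer: 2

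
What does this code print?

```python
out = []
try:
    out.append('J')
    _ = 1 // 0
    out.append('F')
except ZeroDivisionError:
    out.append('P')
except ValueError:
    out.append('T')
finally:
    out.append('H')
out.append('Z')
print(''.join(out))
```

Execution trace: 'J' (try body) → 'P' (except ZeroDivisionError) → 'H' (finally) → 'Z' (after the try/except). Output: JPHZ

Answer: JPHZ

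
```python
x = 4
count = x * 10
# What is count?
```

Trace:
`x = 4` → x = 4
`count = x * 10` → count = 40
So count = 40

Answer: 40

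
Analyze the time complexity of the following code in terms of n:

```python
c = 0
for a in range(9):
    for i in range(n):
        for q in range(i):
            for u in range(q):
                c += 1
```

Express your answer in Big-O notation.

Each loop level contributes: 1 × n × n × n. Multiplying the contributions gives O(n^3).

Answer: O(n^3)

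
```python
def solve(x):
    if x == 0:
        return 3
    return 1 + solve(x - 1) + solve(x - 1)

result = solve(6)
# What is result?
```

solve(x) = 1 + 2·solve(x-1), solve(0)=3. Closed form: (3+1)·2^6 - 1 = 255.

Answer: 255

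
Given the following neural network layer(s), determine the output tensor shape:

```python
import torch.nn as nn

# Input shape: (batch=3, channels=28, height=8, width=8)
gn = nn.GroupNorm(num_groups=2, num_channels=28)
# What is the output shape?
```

Input: (3, 28, 8, 8) -> Output: (3, 28, 8, 8)

Answer: (3, 28, 8, 8)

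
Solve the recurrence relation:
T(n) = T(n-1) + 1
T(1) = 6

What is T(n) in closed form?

Unrolling: T(n) = T(1) + 1·(n-1) = 6 + 1(n-1) = n + 5.

Answer: T(n) = n + 5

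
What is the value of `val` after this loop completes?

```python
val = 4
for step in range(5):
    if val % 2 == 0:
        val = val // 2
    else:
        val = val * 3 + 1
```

Collatz-style transformation from 4
`val` takes the values: 4 → 2 → 1 → 4 → 2 → 1

Answer: 1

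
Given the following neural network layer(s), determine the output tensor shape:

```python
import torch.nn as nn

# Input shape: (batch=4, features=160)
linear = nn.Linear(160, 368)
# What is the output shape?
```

Input: (4, 160) -> Output: (4, 368)

Answer: (4, 368)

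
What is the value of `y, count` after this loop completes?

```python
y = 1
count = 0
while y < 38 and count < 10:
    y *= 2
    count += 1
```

Double until >= 38 or 10 iterations
`y, count` takes the values: (1, 0) → (2, 0) → (2, 1) → (4, 1) → (4, 2) → (8, 2) → (8, 3) → (16, 3) → (16, 4) → (32, 4) → (32, 5) → (64, 5) → (64, 6)

Answer: 64, 6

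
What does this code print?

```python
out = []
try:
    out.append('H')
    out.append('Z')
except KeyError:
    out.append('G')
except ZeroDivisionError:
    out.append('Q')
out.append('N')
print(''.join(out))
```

Execution trace: 'H' (try body) → 'Z' (try body, no exception) → 'N' (after the try/except). Output: HZN

Answer: HZN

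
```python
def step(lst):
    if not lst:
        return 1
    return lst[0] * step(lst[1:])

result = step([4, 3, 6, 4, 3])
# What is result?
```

Product over [4, 3, 6, 4, 3] = 4 * 3 * 6 * 4 * 3 = 864

Answer: 864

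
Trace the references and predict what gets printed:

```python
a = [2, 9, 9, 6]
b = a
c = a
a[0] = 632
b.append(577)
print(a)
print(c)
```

Key concept: multiple aliases.
Step by step:
`a = [2, 9, 9, 6]` → a = [2, 9, 9, 6]
`b = a` → b = [2, 9, 9, 6] (same object as a)
`c = a` → c = [2, 9, 9, 6] (same object as a, b)
`a[0] = 632` → a = [632, 9, 9, 6] (same object as b, c); b = [632, 9, 9, 6] (same object as a, c); c = [632, 9, 9, 6] (same object as a, b)
`b.append(577)` → a = [632, 9, 9, 6, 577] (same object as b, c); b = [632, 9, 9, 6, 577] (same object as a, c); c = [632, 9, 9, 6, 577] (same object as a, b)
`print(a)` → prints [632, 9, 9, 6, 577]
`print(c)` → prints [632, 9, 9, 6, 577]

Answer:
[632, 9, 9, 6, 577]
[632, 9, 9, 6, 577]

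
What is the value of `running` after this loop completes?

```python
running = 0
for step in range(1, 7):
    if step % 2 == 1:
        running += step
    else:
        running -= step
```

Add odd, subtract even
`running` takes the values: 0 → 1 → -1 → 2 → -2 → 3 → -3

Answer: -3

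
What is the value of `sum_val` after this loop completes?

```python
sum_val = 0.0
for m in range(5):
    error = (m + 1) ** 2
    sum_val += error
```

Sum of squared losses 1² + 2² + ... + 5²
`sum_val` takes the values: 0.0 → 1.0 → 5.0 → 14.0 → 30.0 → 55.0

Answer: 55.0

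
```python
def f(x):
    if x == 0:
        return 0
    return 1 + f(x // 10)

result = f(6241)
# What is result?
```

Count of digits of 6241: 4

Answer: 4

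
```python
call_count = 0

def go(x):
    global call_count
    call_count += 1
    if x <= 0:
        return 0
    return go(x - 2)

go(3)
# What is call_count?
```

Linear recursion stepping by 2: 3 calls from x=3 down to ≤0.

Answer: 3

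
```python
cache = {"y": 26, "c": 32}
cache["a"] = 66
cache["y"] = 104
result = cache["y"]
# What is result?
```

Trace:
`cache = {"y": 26, "c": 32}` → cache = {'y': 26, 'c': 32}
`cache["a"] = 66` → cache = {'y': 26, 'c': 32, 'a': 66}
`cache["y"] = 104` → cache = {'y': 104, 'c': 32, 'a': 66}
`result = cache["y"]` → result = 104
So result = 104

Answer: 104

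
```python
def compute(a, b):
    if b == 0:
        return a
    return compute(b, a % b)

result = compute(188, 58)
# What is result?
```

compute(188, 58) -> compute(58, 14) -> compute(14, 2) -> compute(2, 0) -> 2

Answer: 2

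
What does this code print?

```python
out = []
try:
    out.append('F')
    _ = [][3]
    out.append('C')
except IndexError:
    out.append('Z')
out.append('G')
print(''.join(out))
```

Execution trace: 'F' (try body) → 'Z' (except IndexError) → 'G' (after the try/except). Output: FZG

Answer: FZG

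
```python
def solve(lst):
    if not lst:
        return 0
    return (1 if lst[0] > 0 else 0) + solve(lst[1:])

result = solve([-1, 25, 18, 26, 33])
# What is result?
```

Count of positive elements in [-1, 25, 18, 26, 33] = 4

Answer: 4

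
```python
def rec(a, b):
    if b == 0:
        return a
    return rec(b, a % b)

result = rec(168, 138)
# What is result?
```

rec(168, 138) -> rec(138, 30) -> rec(30, 18) -> rec(18, 12) -> rec(12, 6) -> rec(6, 0) -> 6

Answer: 6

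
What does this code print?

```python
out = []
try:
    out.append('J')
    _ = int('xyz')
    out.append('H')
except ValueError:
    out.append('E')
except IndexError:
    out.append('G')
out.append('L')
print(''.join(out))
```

Execution trace: 'J' (try body) → 'E' (except ValueError) → 'L' (after the try/except). Output: JEL

Answer: JEL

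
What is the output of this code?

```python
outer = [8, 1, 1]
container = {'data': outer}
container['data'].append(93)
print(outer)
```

Key concept: dict holds reference to list.
Step by step:
`outer = [8, 1, 1]` → outer = [8, 1, 1]
`container = {'data': outer}` → container = {'data': [8, 1, 1]}
`container['data'].append(93)` → outer = [8, 1, 1, 93]; container = {'data': [8, 1, 1, 93]}
`print(outer)` → prints [8, 1, 1, 93]

Answer: [8, 1, 1, 93]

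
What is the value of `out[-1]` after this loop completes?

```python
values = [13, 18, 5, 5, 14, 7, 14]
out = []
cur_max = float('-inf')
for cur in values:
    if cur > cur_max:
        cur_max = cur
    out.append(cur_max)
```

Running max ends at 18
`out` takes the values: [] → [13] → [13, 18] → [13, 18, 18] → [13, 18, 18, 18] → [13, 18, 18, 18, 18] → [13, 18, 18, 18, 18, 18] → [13, 18, 18, 18, 18, 18, 18]
So `out[-1]` = 18

Answer: 18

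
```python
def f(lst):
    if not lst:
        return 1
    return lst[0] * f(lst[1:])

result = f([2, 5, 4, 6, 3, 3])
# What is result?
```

Product over [2, 5, 4, 6, 3, 3] = 2 * 5 * 4 * 6 * 3 * 3 = 2160

Answer: 2160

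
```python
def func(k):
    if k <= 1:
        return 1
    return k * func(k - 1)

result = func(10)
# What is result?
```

func(10) = 10 * 9 * 8 * 7 * 6 * 5 * 4 * 3 * 2 * 1 = 3628800

Answer: 3628800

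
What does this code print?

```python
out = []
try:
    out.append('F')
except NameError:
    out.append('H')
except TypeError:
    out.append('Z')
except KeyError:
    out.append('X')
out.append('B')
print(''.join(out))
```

Execution trace: 'F' (try body, no exception) → 'B' (after the try/except). Output: FB

Answer: FB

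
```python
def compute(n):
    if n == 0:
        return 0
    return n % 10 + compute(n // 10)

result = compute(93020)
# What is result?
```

Sum of digits of 93020: 0 + 2 + 0 + 3 + 9 = 14

Answer: 14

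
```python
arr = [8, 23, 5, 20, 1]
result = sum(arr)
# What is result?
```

Trace:
`arr = [8, 23, 5, 20, 1]` → arr = [8, 23, 5, 20, 1]
`result = sum(arr)` → result = 57
So result = 57

Answer: 57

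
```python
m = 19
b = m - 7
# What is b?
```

Trace:
`m = 19` → m = 19
`b = m - 7` → b = 12
So b = 12

Answer: 12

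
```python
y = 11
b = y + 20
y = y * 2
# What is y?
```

Trace:
`y = 11` → y = 11
`b = y + 20` → b = 31
`y = y * 2` → y = 22
So y = 22

Answer: 22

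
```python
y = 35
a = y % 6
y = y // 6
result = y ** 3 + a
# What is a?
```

Trace:
`y = 35` → y = 35
`a = y % 6` → a = 5
`y = y // 6` → y = 5
`result = y ** 3 + a` → result = 130
So a = 5

Answer: 5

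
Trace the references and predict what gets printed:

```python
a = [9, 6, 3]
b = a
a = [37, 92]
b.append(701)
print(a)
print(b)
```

Key concept: rebinding vs mutation: a is rebound to a new list, b still points at the original.
Step by step:
`a = [9, 6, 3]` → a = [9, 6, 3]
`b = a` → b = [9, 6, 3] (same object as a)
`a = [37, 92]` → a = [37, 92]
`b.append(701)` → b = [9, 6, 3, 701]
`print(a)` → prints [37, 92]
`print(b)` → prints [9, 6, 3, 701]

Answer:
[37, 92]
[9, 6, 3, 701]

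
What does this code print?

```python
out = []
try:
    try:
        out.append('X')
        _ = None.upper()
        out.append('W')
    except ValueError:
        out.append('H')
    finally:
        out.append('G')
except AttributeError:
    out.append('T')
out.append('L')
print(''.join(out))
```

Execution trace: 'X' (try body) → 'G' (finally) → 'T' (outer except AttributeError) → 'L' (after the try/except). Output: XGTL

Answer: XGTL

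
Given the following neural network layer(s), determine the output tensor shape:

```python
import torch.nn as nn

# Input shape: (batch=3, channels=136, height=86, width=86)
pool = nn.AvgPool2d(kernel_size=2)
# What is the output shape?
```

Input: (3, 136, 86, 86) -> Output: (3, 136, 43, 43)

Answer: (3, 136, 43, 43)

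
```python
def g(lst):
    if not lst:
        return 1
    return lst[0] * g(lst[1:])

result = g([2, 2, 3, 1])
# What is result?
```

Product over [2, 2, 3, 1] = 2 * 2 * 3 * 1 = 12

Answer: 12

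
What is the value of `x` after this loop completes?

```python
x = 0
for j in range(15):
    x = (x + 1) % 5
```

Increment mod 5, 15 times = 0
`x` takes the values: 0 → 1 → 2 → 3 → 4 → 0 → 1 → 2 → 3 → 4 → 0 → 1 → 2 → 3 → 4 → 0

Answer: 0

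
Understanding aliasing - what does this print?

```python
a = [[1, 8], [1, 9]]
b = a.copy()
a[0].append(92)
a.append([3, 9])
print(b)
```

Key concept: shallow copy with nested lists.
Step by step:
`a = [[1, 8], [1, 9]]` → a = [[1, 8], [1, 9]]
`b = a.copy()` → b = [[1, 8], [1, 9]]
`a[0].append(92)` → a = [[1, 8, 92], [1, 9]]; b = [[1, 8, 92], [1, 9]]
`a.append([3, 9])` → a = [[1, 8, 92], [1, 9], [3, 9]]
`print(b)` → prints [[1, 8, 92], [1, 9]]

Answer: [[1, 8, 92], [1, 9]]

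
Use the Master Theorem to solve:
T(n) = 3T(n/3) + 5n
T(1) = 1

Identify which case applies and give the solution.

a=3, b=3, f(n)=5n. log_3(3) = 1. Since c=1 = 1, Case 2 applies: T(n) = Θ(n^log_b(a) · log n) = O(n log n).

Answer: O(n log n) - Case 2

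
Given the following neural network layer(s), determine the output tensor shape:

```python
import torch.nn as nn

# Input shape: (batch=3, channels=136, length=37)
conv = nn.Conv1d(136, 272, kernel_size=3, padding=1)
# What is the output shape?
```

Input: (3, 136, 37) -> Output: (3, 272, 37)

Answer: (3, 272, 37)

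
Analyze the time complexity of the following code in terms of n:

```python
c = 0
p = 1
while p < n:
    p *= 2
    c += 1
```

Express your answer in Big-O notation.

Each loop level contributes: log n. Multiplying the contributions gives O(log n).

Answer: O(log n)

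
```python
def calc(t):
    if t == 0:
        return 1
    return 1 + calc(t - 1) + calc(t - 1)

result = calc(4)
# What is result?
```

calc(t) = 1 + 2·calc(t-1), calc(0)=1. Closed form: (1+1)·2^4 - 1 = 31.

Answer: 31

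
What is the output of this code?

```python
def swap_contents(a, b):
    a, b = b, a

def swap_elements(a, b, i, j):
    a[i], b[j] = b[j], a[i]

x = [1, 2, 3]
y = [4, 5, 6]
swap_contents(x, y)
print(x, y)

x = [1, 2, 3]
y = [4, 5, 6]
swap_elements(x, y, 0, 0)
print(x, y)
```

Key concept: parameter rebinding vs mutation.
Step by step:
`x = [1, 2, 3]` → x = [1, 2, 3]
`y = [4, 5, 6]` → y = [4, 5, 6]
`swap_contents(x, y)` → no visible change to tracked variables
`print(x, y)` → prints [1, 2, 3] [4, 5, 6]
`x = [1, 2, 3]` → x = [1, 2, 3]
`y = [4, 5, 6]` → y = [4, 5, 6]
`swap_elements(x, y, 0, 0)` → x = [4, 2, 3]; y = [1, 5, 6]
`print(x, y)` → prints [4, 2, 3] [1, 5, 6]

Answer:
[1, 2, 3] [4, 5, 6]
[4, 2, 3] [1, 5, 6]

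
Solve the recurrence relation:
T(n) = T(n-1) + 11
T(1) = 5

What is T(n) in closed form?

Unrolling: T(n) = T(1) + 11·(n-1) = 5 + 11(n-1) = 11n - 6.

Answer: T(n) = 11n - 6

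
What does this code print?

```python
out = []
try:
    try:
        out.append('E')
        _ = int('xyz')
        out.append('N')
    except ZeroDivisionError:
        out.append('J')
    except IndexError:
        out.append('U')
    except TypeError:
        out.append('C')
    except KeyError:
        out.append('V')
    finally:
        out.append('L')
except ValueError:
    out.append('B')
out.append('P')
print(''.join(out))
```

Execution trace: 'E' (try body) → 'L' (finally) → 'B' (outer except ValueError) → 'P' (after the try/except). Output: ELBP

Answer: ELBP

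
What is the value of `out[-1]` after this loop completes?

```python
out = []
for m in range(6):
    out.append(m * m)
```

Last element of squares 0 to 5
`out` takes the values: [] → [0] → [0, 1] → [0, 1, 4] → [0, 1, 4, 9] → [0, 1, 4, 9, 16] → [0, 1, 4, 9, 16, 25]
So `out[-1]` = 25

Answer: 25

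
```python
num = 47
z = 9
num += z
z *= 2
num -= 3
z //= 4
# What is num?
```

Trace:
`num = 47` → num = 47
`z = 9` → z = 9
`num += z` → num = 56
`z *= 2` → z = 18
`num -= 3` → num = 53
`z //= 4` → z = 4
So num = 53

Answer: 53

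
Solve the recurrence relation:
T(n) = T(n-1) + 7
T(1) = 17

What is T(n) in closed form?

Unrolling: T(n) = T(1) + 7·(n-1) = 17 + 7(n-1) = 7n + 10.

Answer: T(n) = 7n + 10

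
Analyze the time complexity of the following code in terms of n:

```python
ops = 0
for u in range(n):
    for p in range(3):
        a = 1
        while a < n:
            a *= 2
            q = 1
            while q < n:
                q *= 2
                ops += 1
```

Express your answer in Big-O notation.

Each loop level contributes: n × 1 × log n × log n. Multiplying the contributions gives O(n log² n).

Answer: O(n log² n)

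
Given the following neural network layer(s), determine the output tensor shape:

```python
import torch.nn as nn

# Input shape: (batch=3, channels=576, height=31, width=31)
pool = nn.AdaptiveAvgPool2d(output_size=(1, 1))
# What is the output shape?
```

Input: (3, 576, 31, 31) -> Output: (3, 576, 1, 1)

Answer: (3, 576, 1, 1)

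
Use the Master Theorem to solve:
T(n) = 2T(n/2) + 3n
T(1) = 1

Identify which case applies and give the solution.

a=2, b=2, f(n)=3n. log_2(2) = 1. Since c=1 = 1, Case 2 applies: T(n) = Θ(n^log_b(a) · log n) = O(n log n).

Answer: O(n log n) - Case 2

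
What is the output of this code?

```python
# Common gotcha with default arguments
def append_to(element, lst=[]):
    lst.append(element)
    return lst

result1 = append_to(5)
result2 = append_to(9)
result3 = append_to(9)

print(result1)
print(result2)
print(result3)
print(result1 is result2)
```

Key concept: mutable default argument gotcha.
Step by step:
`result1 = append_to(5)` → result1 = [5]
`result2 = append_to(9)` → result1 = [5, 9] (same object as result2); result2 = [5, 9] (same object as result1)
`result3 = append_to(9)` → result1 = [5, 9, 9] (same object as result2, result3); result2 = [5, 9, 9] (same object as result1, result3); result3 = [5, 9, 9] (same object as result1, result2)
`print(result1)` → prints [5, 9, 9]
`print(result2)` → prints [5, 9, 9]
`print(result3)` → prints [5, 9, 9]
`print(result1 is result2)` → prints True

Answer:
[5, 9, 9]
[5, 9, 9]
[5, 9, 9]
True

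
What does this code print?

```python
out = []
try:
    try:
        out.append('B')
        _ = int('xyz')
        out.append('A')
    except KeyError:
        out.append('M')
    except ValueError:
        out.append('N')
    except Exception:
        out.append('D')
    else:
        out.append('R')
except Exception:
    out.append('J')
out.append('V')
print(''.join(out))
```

Execution trace: 'B' (inner try body) → 'N' (inner except ValueError) → 'V' (after the try/except). Output: BNV

Answer: BNV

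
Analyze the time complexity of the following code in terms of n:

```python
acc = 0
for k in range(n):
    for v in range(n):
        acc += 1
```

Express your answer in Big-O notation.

Each loop level contributes: n × n. Multiplying the contributions gives O(n^2).

Answer: O(n^2)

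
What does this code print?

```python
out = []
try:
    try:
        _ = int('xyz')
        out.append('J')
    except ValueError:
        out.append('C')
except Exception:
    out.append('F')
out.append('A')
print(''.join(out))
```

Execution trace: 'C' (inner except ValueError) → 'A' (after the try/except). Output: CA

Answer: CA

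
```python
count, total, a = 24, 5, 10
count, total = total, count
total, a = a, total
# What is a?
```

Trace:
`count, total, a = 24, 5, 10` → count = 24; total = 5; a = 10
`count, total = total, count` → count = 5; total = 24
`total, a = a, total` → total = 10; a = 24
So a = 24

Answer: 24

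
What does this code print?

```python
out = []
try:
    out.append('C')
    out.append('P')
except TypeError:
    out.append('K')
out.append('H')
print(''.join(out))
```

Execution trace: 'C' (try body) → 'P' (try body, no exception) → 'H' (after the try/except). Output: CPH

Answer: CPH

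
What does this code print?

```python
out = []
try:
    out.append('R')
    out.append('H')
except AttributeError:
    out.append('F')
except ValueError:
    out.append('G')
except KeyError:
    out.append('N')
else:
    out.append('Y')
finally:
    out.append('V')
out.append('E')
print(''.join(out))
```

Execution trace: 'R' (try body) → 'H' (try body, no exception) → 'Y' (else) → 'V' (finally) → 'E' (after the try/except). Output: RHYVE

Answer: RHYVE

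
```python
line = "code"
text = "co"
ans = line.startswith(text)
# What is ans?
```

Trace:
`line = "code"` → line = 'code'
`text = "co"` → text = 'co'
`ans = line.startswith(text)` → ans = True
So ans = True

Answer: True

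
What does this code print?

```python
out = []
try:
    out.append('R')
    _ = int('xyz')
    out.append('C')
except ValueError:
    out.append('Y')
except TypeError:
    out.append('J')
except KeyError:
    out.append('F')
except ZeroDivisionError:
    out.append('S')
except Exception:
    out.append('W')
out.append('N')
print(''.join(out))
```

Execution trace: 'R' (try body) → 'Y' (except ValueError) → 'N' (after the try/except). Output: RYN

Answer: RYN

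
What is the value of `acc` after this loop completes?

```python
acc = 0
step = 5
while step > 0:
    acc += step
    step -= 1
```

Sum 5 down to 1
`acc` takes the values: 0 → 5 → 9 → 12 → 14 → 15

Answer: 15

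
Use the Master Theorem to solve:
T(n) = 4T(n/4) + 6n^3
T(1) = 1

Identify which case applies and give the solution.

a=4, b=4, f(n)=6n^3. log_4(4) = 1. Since c=3 > 1 and the regularity condition holds (4(n/4)^3 = (4/4^3)n^3 with 4/4^3 < 1), Case 3 applies: T(n) = Θ(f(n)) = O(n^3).

Answer: O(n^3) - Case 3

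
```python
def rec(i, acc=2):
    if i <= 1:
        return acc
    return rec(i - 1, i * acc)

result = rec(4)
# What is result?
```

Accumulator trace (n, acc): (4, 2) -> (3, 8) -> (2, 24) -> (1, 48) -> return 48

Answer: 48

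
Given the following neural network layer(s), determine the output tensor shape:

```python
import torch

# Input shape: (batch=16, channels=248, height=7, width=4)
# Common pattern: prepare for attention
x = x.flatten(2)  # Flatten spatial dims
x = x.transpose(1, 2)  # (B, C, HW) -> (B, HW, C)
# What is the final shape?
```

Input: (16, 248, 7, 4) -> after flatten(2): (16, 248, 28) -> Output: (16, 28, 248)

Answer: (16, 28, 248)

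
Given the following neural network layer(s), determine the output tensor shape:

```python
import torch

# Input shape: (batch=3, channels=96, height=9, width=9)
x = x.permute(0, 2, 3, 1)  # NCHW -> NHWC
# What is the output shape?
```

Input: (3, 96, 9, 9) -> Output: (3, 9, 9, 96)

Answer: (3, 9, 9, 96)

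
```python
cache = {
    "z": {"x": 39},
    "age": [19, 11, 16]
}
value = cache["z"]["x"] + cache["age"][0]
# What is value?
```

Trace:
`cache = { ...` → cache = {'z': {'x': 39}, 'age': [19, 11, 16]}
`value = cache["z"]["x"] + cache["age"][0]` → value = 58
So value = 58

Answer: 58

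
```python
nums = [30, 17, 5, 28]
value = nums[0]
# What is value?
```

Trace:
`nums = [30, 17, 5, 28]` → nums = [30, 17, 5, 28]
`value = nums[0]` → value = 30
So value = 30

Answer: 30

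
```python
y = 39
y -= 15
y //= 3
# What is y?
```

Trace:
`y = 39` → y = 39
`y -= 15` → y = 24
`y //= 3` → y = 8
So y = 8

Answer: 8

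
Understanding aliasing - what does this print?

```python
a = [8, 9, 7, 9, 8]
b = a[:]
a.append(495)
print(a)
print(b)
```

Key concept: slice [:] creates copy.
Step by step:
`a = [8, 9, 7, 9, 8]` → a = [8, 9, 7, 9, 8]
`b = a[:]` → b = [8, 9, 7, 9, 8]
`a.append(495)` → a = [8, 9, 7, 9, 8, 495]
`print(a)` → prints [8, 9, 7, 9, 8, 495]
`print(b)` → prints [8, 9, 7, 9, 8]

Answer:
[8, 9, 7, 9, 8, 495]
[8, 9, 7, 9, 8]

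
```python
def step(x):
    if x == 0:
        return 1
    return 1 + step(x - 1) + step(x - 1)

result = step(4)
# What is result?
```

step(x) = 1 + 2·step(x-1), step(0)=1. Closed form: (1+1)·2^4 - 1 = 31.

Answer: 31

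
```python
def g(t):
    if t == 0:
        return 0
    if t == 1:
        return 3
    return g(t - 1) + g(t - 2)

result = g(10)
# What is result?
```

Build up from base cases: g(0)=0, g(1)=3, g(2)=3, g(3)=6, g(4)=9, g(5)=15, g(6)=24, ..., g(10)=165

Answer: 165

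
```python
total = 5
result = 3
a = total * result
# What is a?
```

Trace:
`total = 5` → total = 5
`result = 3` → result = 3
`a = total * result` → a = 15
So a = 15

Answer: 15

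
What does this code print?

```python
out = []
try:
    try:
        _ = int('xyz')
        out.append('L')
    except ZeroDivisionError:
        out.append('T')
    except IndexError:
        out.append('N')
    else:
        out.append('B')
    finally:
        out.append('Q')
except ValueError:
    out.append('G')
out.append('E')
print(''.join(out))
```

Execution trace: 'Q' (inner finally) → 'G' (outer except ValueError) → 'E' (after the try/except). Output: QGE

Answer: QGE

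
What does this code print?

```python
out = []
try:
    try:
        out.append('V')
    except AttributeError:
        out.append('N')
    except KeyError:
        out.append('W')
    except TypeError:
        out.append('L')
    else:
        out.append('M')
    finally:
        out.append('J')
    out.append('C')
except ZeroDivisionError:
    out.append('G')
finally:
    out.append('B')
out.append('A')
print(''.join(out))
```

Execution trace: 'V' (inner try body, no exception) → 'M' (inner else) → 'J' (inner finally) → 'C' (try body, no exception) → 'B' (finally) → 'A' (after the try/except). Output: VMJCBA

Answer: VMJCBA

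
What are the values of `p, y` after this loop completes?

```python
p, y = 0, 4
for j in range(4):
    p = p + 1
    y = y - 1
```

p goes 0→4, y goes 4→0
`p, y` takes the values: (0, 4) → (1, 4) → (1, 3) → (2, 3) → (2, 2) → (3, 2) → (3, 1) → (4, 1) → (4, 0)

Answer: 4, 0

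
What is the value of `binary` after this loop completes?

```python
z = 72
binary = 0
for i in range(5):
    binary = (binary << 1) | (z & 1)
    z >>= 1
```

Reverse lowest 5 bits of 72
`binary` takes the values: 0 → 1 → 2

Answer: 2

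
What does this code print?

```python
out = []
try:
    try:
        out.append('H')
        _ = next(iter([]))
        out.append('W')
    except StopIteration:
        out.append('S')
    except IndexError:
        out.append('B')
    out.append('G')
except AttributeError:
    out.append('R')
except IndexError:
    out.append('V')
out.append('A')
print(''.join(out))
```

Execution trace: 'H' (inner try body) → 'S' (inner except StopIteration) → 'G' (try body, no exception) → 'A' (after the try/except). Output: HSGA

Answer: HSGA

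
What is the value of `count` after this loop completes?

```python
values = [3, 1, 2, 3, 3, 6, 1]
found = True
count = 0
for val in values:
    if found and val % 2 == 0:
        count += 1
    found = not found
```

Count even values at even positions
`count` takes the values: 0 → 1

Answer: 1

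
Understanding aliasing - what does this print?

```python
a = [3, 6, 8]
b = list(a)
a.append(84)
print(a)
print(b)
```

Key concept: list() constructor creates copy.
Step by step:
`a = [3, 6, 8]` → a = [3, 6, 8]
`b = list(a)` → b = [3, 6, 8]
`a.append(84)` → a = [3, 6, 8, 84]
`print(a)` → prints [3, 6, 8, 84]
`print(b)` → prints [3, 6, 8]

Answer:
[3, 6, 8, 84]
[3, 6, 8]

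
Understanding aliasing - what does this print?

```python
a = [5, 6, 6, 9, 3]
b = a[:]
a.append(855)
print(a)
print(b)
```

Key concept: slice [:] creates copy.
Step by step:
`a = [5, 6, 6, 9, 3]` → a = [5, 6, 6, 9, 3]
`b = a[:]` → b = [5, 6, 6, 9, 3]
`a.append(855)` → a = [5, 6, 6, 9, 3, 855]
`print(a)` → prints [5, 6, 6, 9, 3, 855]
`print(b)` → prints [5, 6, 6, 9, 3]

Answer:
[5, 6, 6, 9, 3, 855]
[5, 6, 6, 9, 3]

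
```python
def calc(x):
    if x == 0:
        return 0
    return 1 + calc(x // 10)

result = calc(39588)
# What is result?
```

Count of digits of 39588: 5

Answer: 5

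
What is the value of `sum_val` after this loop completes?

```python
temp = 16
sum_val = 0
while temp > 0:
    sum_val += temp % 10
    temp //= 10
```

Sum digits of 16
`sum_val` takes the values: 0 → 6 → 7

Answer: 7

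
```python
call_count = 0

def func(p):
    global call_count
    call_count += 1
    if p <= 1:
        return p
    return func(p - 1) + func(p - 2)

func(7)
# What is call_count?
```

Calls(p) = 1 + Calls(p-1) + Calls(p-2); Calls(0)=Calls(1)=1. For p=7 this gives 41.

Answer: 41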